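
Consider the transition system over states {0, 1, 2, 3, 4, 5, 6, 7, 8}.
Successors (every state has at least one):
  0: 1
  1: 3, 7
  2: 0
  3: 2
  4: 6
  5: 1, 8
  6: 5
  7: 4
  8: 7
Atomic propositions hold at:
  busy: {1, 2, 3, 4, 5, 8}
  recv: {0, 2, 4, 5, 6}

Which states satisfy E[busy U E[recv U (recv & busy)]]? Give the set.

Sat(recv & busy) = {2, 4, 5}
E[recv U (recv & busy)]: least fixpoint, start Z0 = Sat((recv & busy)) = {2, 4, 5}, add states in Sat(recv) with some successor in Z. Z1 = {2, 4, 5, 6}; fixed.
Sat(E[recv U (recv & busy)]) = {2, 4, 5, 6}
E[busy U E[recv U (recv & busy)]]: least fixpoint, start Z0 = Sat(E[recv U (recv & busy)]) = {2, 4, 5, 6}, add states in Sat(busy) with some successor in Z. Z1 = {2, 3, 4, 5, 6}; Z2 = {1, 2, 3, 4, 5, 6}; fixed.
Sat(E[busy U E[recv U (recv & busy)]]) = {1, 2, 3, 4, 5, 6}

{1, 2, 3, 4, 5, 6}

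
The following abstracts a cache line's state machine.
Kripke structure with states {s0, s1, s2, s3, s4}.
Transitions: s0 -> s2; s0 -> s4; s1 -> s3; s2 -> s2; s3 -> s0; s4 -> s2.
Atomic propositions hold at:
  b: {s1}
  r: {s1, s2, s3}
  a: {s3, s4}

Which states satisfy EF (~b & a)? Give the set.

Sat(~b) = {s0, s2, s3, s4}
Sat(~b & a) = {s3, s4}
EF (~b & a): least fixpoint, start Z0 = {s3, s4}, add states with some successor in Z. Z1 = {s0, s1, s3, s4}; fixed.
Sat(EF (~b & a)) = {s0, s1, s3, s4}

{s0, s1, s3, s4}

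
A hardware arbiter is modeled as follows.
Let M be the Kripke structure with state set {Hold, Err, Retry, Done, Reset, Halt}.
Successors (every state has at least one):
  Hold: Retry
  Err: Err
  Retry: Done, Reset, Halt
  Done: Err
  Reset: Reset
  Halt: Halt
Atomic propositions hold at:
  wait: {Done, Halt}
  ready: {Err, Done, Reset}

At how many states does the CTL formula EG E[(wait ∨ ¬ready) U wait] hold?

Sat(¬ready) = {Hold, Retry, Halt}
Sat(wait ∨ ¬ready) = {Hold, Retry, Done, Halt}
E[(wait ∨ ¬ready) U wait]: least fixpoint, start Z0 = Sat(wait) = {Done, Halt}, add states in Sat(wait ∨ ¬ready) with some successor in Z. Z1 = {Retry, Done, Halt}; Z2 = {Hold, Retry, Done, Halt}; fixed.
Sat(E[(wait ∨ ¬ready) U wait]) = {Hold, Retry, Done, Halt}
EG E[(wait ∨ ¬ready) U wait]: greatest fixpoint, start Z0 = {Hold, Retry, Done, Halt}, keep only states in Sat with some successor in Z. Z1 = {Hold, Retry, Halt}; fixed.
Sat(EG E[(wait ∨ ¬ready) U wait]) = {Hold, Retry, Halt}
|Sat(EG E[(wait ∨ ¬ready) U wait])| = |{Hold, Retry, Halt}| = 3.

3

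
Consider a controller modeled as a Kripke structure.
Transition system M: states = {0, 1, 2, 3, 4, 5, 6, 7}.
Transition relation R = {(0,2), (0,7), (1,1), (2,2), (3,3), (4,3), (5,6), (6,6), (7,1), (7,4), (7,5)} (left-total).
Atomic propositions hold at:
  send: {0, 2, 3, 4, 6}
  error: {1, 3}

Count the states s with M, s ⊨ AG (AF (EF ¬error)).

3

Sat(¬error) = {0, 2, 4, 5, 6, 7}
EF ¬error: least fixpoint, start Z0 = {0, 2, 4, 5, 6, 7}, add states with some successor in Z. Already a fixed point.
Sat(EF ¬error) = {0, 2, 4, 5, 6, 7}
AF (EF ¬error): least fixpoint, start Z0 = {0, 2, 4, 5, 6, 7}, add states with every successor in Z. Already a fixed point.
Sat(AF (EF ¬error)) = {0, 2, 4, 5, 6, 7}
AG (AF (EF ¬error)): greatest fixpoint, start Z0 = {0, 2, 4, 5, 6, 7}, keep only states in Sat with every successor in Z. Z1 = {0, 2, 5, 6}; Z2 = {2, 5, 6}; fixed.
Sat(AG (AF (EF ¬error))) = {2, 5, 6}
|Sat(AG (AF (EF ¬error)))| = |{2, 5, 6}| = 3.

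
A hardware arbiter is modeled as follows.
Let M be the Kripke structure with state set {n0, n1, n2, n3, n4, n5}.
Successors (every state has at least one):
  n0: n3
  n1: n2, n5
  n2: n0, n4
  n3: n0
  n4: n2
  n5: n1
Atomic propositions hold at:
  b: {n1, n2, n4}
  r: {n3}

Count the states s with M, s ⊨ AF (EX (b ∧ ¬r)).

Sat(¬r) = {n0, n1, n2, n4, n5}
Sat(b ∧ ¬r) = {n1, n2, n4}
Sat(EX (b ∧ ¬r)) = {s : some successor in {n1, n2, n4}} = {n1, n2, n4, n5}
AF (EX (b ∧ ¬r)): least fixpoint, start Z0 = {n1, n2, n4, n5}, add states with every successor in Z. Already a fixed point.
Sat(AF (EX (b ∧ ¬r))) = {n1, n2, n4, n5}
|Sat(AF (EX (b ∧ ¬r)))| = |{n1, n2, n4, n5}| = 4.

4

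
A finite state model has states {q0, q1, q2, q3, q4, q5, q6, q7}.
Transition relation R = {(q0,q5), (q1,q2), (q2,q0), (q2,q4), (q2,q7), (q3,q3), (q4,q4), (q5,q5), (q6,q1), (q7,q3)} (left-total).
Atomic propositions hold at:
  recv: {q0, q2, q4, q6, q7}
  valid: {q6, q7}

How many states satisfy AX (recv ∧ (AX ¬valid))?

2

Sat(¬valid) = {q0, q1, q2, q3, q4, q5}
Sat(AX ¬valid) = {s : every successor in {q0, q1, q2, q3, q4, q5}} = {q0, q1, q3, q4, q5, q6, q7}
Sat(recv ∧ (AX ¬valid)) = {q0, q4, q6, q7}
Sat(AX (recv ∧ (AX ¬valid))) = {s : every successor in {q0, q4, q6, q7}} = {q2, q4}
|Sat(AX (recv ∧ (AX ¬valid)))| = |{q2, q4}| = 2.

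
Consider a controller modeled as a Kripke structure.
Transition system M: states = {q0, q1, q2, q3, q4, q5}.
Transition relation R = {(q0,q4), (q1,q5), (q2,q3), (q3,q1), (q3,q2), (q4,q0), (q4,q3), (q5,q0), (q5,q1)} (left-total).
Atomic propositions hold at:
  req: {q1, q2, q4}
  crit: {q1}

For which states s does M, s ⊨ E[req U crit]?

E[req U crit]: least fixpoint, start Z0 = Sat(crit) = {q1}, add states in Sat(req) with some successor in Z. Already a fixed point.
Sat(E[req U crit]) = {q1}

{q1}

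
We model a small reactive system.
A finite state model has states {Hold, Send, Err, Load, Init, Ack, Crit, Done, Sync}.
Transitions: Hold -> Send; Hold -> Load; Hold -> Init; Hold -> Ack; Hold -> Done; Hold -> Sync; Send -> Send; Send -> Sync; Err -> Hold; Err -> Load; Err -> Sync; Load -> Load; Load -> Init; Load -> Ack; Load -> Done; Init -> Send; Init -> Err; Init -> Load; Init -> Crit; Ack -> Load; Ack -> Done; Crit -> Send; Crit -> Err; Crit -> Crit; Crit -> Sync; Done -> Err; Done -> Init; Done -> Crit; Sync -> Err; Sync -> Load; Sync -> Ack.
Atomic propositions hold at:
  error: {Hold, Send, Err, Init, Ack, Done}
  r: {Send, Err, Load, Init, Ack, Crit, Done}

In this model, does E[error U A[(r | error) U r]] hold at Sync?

No

Sat(r | error) = {Hold, Send, Err, Load, Init, Ack, Crit, Done}
A[(r | error) U r]: least fixpoint, start Z0 = Sat(r) = {Send, Err, Load, Init, Ack, Crit, Done}, add states in Sat(r | error) with every successor in Z. Already a fixed point.
Sat(A[(r | error) U r]) = {Send, Err, Load, Init, Ack, Crit, Done}
E[error U A[(r | error) U r]]: least fixpoint, start Z0 = Sat(A[(r | error) U r]) = {Send, Err, Load, Init, Ack, Crit, Done}, add states in Sat(error) with some successor in Z. Z1 = {Hold, Send, Err, Load, Init, Ack, Crit, Done}; fixed.
Sat(E[error U A[(r | error) U r]]) = {Hold, Send, Err, Load, Init, Ack, Crit, Done}
Sync ∉ Sat(E[error U A[(r | error) U r]]) = {Hold, Send, Err, Load, Init, Ack, Crit, Done}, so the formula does not hold at Sync.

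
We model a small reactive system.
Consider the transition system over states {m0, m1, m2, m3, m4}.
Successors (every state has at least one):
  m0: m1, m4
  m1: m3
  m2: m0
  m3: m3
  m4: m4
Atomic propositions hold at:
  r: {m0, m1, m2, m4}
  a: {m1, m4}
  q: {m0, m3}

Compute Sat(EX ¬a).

{m1, m2, m3}

Sat(¬a) = {m0, m2, m3}
Sat(EX ¬a) = {s : some successor in {m0, m2, m3}} = {m1, m2, m3}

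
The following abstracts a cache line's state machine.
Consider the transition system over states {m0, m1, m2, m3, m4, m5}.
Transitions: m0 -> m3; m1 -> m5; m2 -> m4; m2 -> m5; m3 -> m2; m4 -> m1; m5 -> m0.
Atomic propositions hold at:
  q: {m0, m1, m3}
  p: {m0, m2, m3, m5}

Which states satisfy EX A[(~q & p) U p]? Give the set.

Sat(~q) = {m2, m4, m5}
Sat(~q & p) = {m2, m5}
A[(~q & p) U p]: least fixpoint, start Z0 = Sat(p) = {m0, m2, m3, m5}, add states in Sat(~q & p) with every successor in Z. Already a fixed point.
Sat(A[(~q & p) U p]) = {m0, m2, m3, m5}
Sat(EX A[(~q & p) U p]) = {s : some successor in {m0, m2, m3, m5}} = {m0, m1, m2, m3, m5}

{m0, m1, m2, m3, m5}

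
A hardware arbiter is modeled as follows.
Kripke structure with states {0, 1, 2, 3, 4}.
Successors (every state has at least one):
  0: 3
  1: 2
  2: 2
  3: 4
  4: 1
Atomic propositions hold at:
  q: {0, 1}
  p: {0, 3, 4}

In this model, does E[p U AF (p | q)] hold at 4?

Sat(p | q) = {0, 1, 3, 4}
AF (p | q): least fixpoint, start Z0 = {0, 1, 3, 4}, add states with every successor in Z. Already a fixed point.
Sat(AF (p | q)) = {0, 1, 3, 4}
E[p U AF (p | q)]: least fixpoint, start Z0 = Sat(AF (p | q)) = {0, 1, 3, 4}, add states in Sat(p) with some successor in Z. Already a fixed point.
Sat(E[p U AF (p | q)]) = {0, 1, 3, 4}
4 ∈ Sat(E[p U AF (p | q)]) = {0, 1, 3, 4}, so the formula holds at 4.

Yes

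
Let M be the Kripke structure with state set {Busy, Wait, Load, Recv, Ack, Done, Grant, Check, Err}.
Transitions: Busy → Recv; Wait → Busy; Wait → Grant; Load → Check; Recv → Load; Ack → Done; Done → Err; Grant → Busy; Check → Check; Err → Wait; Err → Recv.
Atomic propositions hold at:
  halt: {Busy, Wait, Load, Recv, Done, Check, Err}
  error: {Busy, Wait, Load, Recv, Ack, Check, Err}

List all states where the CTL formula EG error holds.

EG error: greatest fixpoint, start Z0 = {Busy, Wait, Load, Recv, Ack, Check, Err}, keep only states in Sat with some successor in Z. Z1 = {Busy, Wait, Load, Recv, Check, Err}; fixed.
Sat(EG error) = {Busy, Wait, Load, Recv, Check, Err}

{Busy, Wait, Load, Recv, Check, Err}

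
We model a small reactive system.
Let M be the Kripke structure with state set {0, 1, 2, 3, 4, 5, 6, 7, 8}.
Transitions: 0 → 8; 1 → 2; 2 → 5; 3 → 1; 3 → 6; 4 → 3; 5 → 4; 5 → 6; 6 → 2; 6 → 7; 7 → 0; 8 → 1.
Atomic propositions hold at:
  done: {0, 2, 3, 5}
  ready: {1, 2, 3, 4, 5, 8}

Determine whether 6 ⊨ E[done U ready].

No

E[done U ready]: least fixpoint, start Z0 = Sat(ready) = {1, 2, 3, 4, 5, 8}, add states in Sat(done) with some successor in Z. Z1 = {0, 1, 2, 3, 4, 5, 8}; fixed.
Sat(E[done U ready]) = {0, 1, 2, 3, 4, 5, 8}
6 ∉ Sat(E[done U ready]) = {0, 1, 2, 3, 4, 5, 8}, so the formula does not hold at 6.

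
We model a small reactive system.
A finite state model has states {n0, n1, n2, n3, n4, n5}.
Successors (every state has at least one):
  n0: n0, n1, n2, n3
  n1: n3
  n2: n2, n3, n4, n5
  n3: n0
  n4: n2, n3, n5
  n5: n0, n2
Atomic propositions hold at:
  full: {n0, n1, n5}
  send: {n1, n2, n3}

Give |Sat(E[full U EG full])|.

EG full: greatest fixpoint, start Z0 = {n0, n1, n5}, keep only states in Sat with some successor in Z. Z1 = {n0, n5}; fixed.
Sat(EG full) = {n0, n5}
E[full U EG full]: least fixpoint, start Z0 = Sat(EG full) = {n0, n5}, add states in Sat(full) with some successor in Z. Already a fixed point.
Sat(E[full U EG full]) = {n0, n5}
|Sat(E[full U EG full])| = |{n0, n5}| = 2.

2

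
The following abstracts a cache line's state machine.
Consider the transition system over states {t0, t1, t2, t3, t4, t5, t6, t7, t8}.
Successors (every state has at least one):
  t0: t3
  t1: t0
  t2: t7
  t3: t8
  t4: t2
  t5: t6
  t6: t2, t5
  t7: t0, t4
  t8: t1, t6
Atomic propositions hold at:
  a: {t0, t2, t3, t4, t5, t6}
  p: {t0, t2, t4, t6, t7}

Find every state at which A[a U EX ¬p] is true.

Sat(¬p) = {t1, t3, t5, t8}
Sat(EX ¬p) = {s : some successor in {t1, t3, t5, t8}} = {t0, t3, t6, t8}
A[a U EX ¬p]: least fixpoint, start Z0 = Sat(EX ¬p) = {t0, t3, t6, t8}, add states in Sat(a) with every successor in Z. Z1 = {t0, t3, t5, t6, t8}; fixed.
Sat(A[a U EX ¬p]) = {t0, t3, t5, t6, t8}

{t0, t3, t5, t6, t8}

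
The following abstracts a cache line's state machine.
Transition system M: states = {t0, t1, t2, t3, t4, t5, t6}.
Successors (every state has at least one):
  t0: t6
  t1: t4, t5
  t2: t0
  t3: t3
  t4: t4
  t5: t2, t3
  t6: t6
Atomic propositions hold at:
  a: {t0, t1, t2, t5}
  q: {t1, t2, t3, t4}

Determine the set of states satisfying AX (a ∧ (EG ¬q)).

{t2}

Sat(¬q) = {t0, t5, t6}
EG ¬q: greatest fixpoint, start Z0 = {t0, t5, t6}, keep only states in Sat with some successor in Z. Z1 = {t0, t6}; fixed.
Sat(EG ¬q) = {t0, t6}
Sat(a ∧ (EG ¬q)) = {t0}
Sat(AX (a ∧ (EG ¬q))) = {s : every successor in {t0}} = {t2}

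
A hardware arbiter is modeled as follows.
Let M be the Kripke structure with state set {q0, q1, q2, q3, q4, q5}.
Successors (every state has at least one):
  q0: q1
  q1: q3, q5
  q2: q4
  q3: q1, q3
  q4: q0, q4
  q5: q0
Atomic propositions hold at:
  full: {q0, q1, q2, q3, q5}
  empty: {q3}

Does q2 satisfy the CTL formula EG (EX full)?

Sat(EX full) = {s : some successor in {q0, q1, q2, q3, q5}} = {q0, q1, q3, q4, q5}
EG (EX full): greatest fixpoint, start Z0 = {q0, q1, q3, q4, q5}, keep only states in Sat with some successor in Z. Already a fixed point.
Sat(EG (EX full)) = {q0, q1, q3, q4, q5}
q2 ∉ Sat(EG (EX full)) = {q0, q1, q3, q4, q5}, so the formula does not hold at q2.

No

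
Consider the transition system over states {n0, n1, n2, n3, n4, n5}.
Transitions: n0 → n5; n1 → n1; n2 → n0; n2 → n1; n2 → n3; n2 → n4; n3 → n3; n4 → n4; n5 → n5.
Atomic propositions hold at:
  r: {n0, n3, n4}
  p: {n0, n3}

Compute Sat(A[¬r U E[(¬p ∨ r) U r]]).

Sat(¬r) = {n1, n2, n5}
Sat(¬p) = {n1, n2, n4, n5}
Sat(¬p ∨ r) = {n0, n1, n2, n3, n4, n5}
E[(¬p ∨ r) U r]: least fixpoint, start Z0 = Sat(r) = {n0, n3, n4}, add states in Sat(¬p ∨ r) with some successor in Z. Z1 = {n0, n2, n3, n4}; fixed.
Sat(E[(¬p ∨ r) U r]) = {n0, n2, n3, n4}
A[¬r U E[(¬p ∨ r) U r]]: least fixpoint, start Z0 = Sat(E[(¬p ∨ r) U r]) = {n0, n2, n3, n4}, add states in Sat(¬r) with every successor in Z. Already a fixed point.
Sat(A[¬r U E[(¬p ∨ r) U r]]) = {n0, n2, n3, n4}

{n0, n2, n3, n4}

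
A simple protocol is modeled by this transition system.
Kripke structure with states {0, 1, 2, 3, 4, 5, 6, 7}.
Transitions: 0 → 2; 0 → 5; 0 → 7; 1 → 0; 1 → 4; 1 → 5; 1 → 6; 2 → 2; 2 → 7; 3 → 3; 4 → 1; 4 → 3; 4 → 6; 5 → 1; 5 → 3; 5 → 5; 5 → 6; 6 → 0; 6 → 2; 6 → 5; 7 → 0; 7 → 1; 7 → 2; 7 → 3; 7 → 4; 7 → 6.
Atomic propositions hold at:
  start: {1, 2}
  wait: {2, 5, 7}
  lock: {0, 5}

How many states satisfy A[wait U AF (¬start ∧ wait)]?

Sat(¬start) = {0, 3, 4, 5, 6, 7}
Sat(¬start ∧ wait) = {5, 7}
AF (¬start ∧ wait): least fixpoint, start Z0 = {5, 7}, add states with every successor in Z. Already a fixed point.
Sat(AF (¬start ∧ wait)) = {5, 7}
A[wait U AF (¬start ∧ wait)]: least fixpoint, start Z0 = Sat(AF (¬start ∧ wait)) = {5, 7}, add states in Sat(wait) with every successor in Z. Already a fixed point.
Sat(A[wait U AF (¬start ∧ wait)]) = {5, 7}
|Sat(A[wait U AF (¬start ∧ wait)])| = |{5, 7}| = 2.

2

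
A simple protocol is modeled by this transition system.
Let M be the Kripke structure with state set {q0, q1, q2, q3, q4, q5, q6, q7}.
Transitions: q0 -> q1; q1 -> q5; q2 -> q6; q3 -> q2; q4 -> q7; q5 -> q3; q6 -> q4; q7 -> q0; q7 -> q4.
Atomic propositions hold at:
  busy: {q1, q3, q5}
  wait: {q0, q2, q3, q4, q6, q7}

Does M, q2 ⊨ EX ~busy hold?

Yes

Sat(~busy) = {q0, q2, q4, q6, q7}
Sat(EX ~busy) = {s : some successor in {q0, q2, q4, q6, q7}} = {q2, q3, q4, q6, q7}
q2 ∈ Sat(EX ~busy) = {q2, q3, q4, q6, q7}, so the formula holds at q2.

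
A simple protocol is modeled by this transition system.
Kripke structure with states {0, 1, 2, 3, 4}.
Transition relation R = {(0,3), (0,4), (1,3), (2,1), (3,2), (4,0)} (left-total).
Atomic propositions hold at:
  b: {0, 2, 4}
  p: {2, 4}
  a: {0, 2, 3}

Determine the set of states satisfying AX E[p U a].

E[p U a]: least fixpoint, start Z0 = Sat(a) = {0, 2, 3}, add states in Sat(p) with some successor in Z. Z1 = {0, 2, 3, 4}; fixed.
Sat(E[p U a]) = {0, 2, 3, 4}
Sat(AX E[p U a]) = {s : every successor in {0, 2, 3, 4}} = {0, 1, 3, 4}

{0, 1, 3, 4}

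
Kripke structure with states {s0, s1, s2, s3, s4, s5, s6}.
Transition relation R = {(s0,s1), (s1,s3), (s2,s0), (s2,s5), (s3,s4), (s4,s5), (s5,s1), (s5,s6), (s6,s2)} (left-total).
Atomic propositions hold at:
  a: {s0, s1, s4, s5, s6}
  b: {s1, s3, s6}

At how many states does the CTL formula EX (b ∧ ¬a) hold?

Sat(¬a) = {s2, s3}
Sat(b ∧ ¬a) = {s3}
Sat(EX (b ∧ ¬a)) = {s : some successor in {s3}} = {s1}
|Sat(EX (b ∧ ¬a))| = |{s1}| = 1.

1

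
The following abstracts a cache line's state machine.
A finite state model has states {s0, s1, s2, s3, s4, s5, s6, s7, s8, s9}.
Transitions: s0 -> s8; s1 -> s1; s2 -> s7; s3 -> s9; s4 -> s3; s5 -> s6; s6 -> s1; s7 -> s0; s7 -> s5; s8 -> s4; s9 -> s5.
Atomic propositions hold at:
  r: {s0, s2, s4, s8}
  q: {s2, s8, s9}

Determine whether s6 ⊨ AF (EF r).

No

EF r: least fixpoint, start Z0 = {s0, s2, s4, s8}, add states with some successor in Z. Z1 = {s0, s2, s4, s7, s8}; fixed.
Sat(EF r) = {s0, s2, s4, s7, s8}
AF (EF r): least fixpoint, start Z0 = {s0, s2, s4, s7, s8}, add states with every successor in Z. Already a fixed point.
Sat(AF (EF r)) = {s0, s2, s4, s7, s8}
s6 ∉ Sat(AF (EF r)) = {s0, s2, s4, s7, s8}, so the formula does not hold at s6.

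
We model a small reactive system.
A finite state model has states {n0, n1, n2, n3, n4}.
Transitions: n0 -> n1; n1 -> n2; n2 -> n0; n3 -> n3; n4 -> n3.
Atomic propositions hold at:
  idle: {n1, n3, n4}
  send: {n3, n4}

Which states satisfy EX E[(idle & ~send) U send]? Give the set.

{n3, n4}

Sat(~send) = {n0, n1, n2}
Sat(idle & ~send) = {n1}
E[(idle & ~send) U send]: least fixpoint, start Z0 = Sat(send) = {n3, n4}, add states in Sat(idle & ~send) with some successor in Z. Already a fixed point.
Sat(E[(idle & ~send) U send]) = {n3, n4}
Sat(EX E[(idle & ~send) U send]) = {s : some successor in {n3, n4}} = {n3, n4}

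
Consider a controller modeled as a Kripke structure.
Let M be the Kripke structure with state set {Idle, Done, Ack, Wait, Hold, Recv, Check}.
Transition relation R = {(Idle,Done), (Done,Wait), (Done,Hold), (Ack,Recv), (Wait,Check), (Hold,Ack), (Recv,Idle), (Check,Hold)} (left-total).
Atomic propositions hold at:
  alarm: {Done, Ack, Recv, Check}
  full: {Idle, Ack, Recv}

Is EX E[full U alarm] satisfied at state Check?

No

E[full U alarm]: least fixpoint, start Z0 = Sat(alarm) = {Done, Ack, Recv, Check}, add states in Sat(full) with some successor in Z. Z1 = {Idle, Done, Ack, Recv, Check}; fixed.
Sat(E[full U alarm]) = {Idle, Done, Ack, Recv, Check}
Sat(EX E[full U alarm]) = {s : some successor in {Idle, Done, Ack, Recv, Check}} = {Idle, Ack, Wait, Hold, Recv}
Check ∉ Sat(EX E[full U alarm]) = {Idle, Ack, Wait, Hold, Recv}, so the formula does not hold at Check.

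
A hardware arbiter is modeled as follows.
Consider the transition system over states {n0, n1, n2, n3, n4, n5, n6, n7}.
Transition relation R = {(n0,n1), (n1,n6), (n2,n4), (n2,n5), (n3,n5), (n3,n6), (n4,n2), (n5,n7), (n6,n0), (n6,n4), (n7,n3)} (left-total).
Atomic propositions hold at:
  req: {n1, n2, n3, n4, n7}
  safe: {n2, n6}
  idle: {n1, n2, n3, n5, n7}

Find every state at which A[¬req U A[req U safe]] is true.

{n0, n1, n2, n4, n6}

Sat(¬req) = {n0, n5, n6}
A[req U safe]: least fixpoint, start Z0 = Sat(safe) = {n2, n6}, add states in Sat(req) with every successor in Z. Z1 = {n1, n2, n4, n6}; fixed.
Sat(A[req U safe]) = {n1, n2, n4, n6}
A[¬req U A[req U safe]]: least fixpoint, start Z0 = Sat(A[req U safe]) = {n1, n2, n4, n6}, add states in Sat(¬req) with every successor in Z. Z1 = {n0, n1, n2, n4, n6}; fixed.
Sat(A[¬req U A[req U safe]]) = {n0, n1, n2, n4, n6}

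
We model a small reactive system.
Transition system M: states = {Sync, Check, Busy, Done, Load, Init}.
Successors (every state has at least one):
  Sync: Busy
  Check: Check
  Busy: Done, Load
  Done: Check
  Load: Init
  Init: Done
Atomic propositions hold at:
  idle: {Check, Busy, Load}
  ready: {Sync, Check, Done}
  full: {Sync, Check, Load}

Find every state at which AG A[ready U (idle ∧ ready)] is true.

Sat(idle ∧ ready) = {Check}
A[ready U (idle ∧ ready)]: least fixpoint, start Z0 = Sat((idle ∧ ready)) = {Check}, add states in Sat(ready) with every successor in Z. Z1 = {Check, Done}; fixed.
Sat(A[ready U (idle ∧ ready)]) = {Check, Done}
AG A[ready U (idle ∧ ready)]: greatest fixpoint, start Z0 = {Check, Done}, keep only states in Sat with every successor in Z. Already a fixed point.
Sat(AG A[ready U (idle ∧ ready)]) = {Check, Done}

{Check, Done}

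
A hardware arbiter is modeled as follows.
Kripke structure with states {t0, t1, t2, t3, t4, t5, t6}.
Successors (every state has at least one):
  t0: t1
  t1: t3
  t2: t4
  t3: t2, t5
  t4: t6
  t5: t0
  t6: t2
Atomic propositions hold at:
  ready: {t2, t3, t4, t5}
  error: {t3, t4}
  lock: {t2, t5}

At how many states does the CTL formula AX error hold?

2

Sat(AX error) = {s : every successor in {t3, t4}} = {t1, t2}
|Sat(AX error)| = |{t1, t2}| = 2.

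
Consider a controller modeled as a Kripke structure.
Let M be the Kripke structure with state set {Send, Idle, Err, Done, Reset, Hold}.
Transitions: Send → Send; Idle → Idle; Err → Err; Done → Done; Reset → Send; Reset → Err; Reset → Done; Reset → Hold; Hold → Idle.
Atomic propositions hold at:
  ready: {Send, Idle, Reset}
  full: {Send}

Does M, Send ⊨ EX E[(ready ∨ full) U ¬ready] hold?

Sat(ready ∨ full) = {Send, Idle, Reset}
Sat(¬ready) = {Err, Done, Hold}
E[(ready ∨ full) U ¬ready]: least fixpoint, start Z0 = Sat(¬ready) = {Err, Done, Hold}, add states in Sat(ready ∨ full) with some successor in Z. Z1 = {Err, Done, Reset, Hold}; fixed.
Sat(E[(ready ∨ full) U ¬ready]) = {Err, Done, Reset, Hold}
Sat(EX E[(ready ∨ full) U ¬ready]) = {s : some successor in {Err, Done, Reset, Hold}} = {Err, Done, Reset}
Send ∉ Sat(EX E[(ready ∨ full) U ¬ready]) = {Err, Done, Reset}, so the formula does not hold at Send.

No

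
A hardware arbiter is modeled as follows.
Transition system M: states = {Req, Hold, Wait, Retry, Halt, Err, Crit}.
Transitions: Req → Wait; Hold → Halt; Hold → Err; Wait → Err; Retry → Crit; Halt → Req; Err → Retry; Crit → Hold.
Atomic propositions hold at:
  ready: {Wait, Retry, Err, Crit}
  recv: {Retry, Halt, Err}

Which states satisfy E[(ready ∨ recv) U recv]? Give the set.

{Wait, Retry, Halt, Err}

Sat(ready ∨ recv) = {Wait, Retry, Halt, Err, Crit}
E[(ready ∨ recv) U recv]: least fixpoint, start Z0 = Sat(recv) = {Retry, Halt, Err}, add states in Sat(ready ∨ recv) with some successor in Z. Z1 = {Wait, Retry, Halt, Err}; fixed.
Sat(E[(ready ∨ recv) U recv]) = {Wait, Retry, Halt, Err}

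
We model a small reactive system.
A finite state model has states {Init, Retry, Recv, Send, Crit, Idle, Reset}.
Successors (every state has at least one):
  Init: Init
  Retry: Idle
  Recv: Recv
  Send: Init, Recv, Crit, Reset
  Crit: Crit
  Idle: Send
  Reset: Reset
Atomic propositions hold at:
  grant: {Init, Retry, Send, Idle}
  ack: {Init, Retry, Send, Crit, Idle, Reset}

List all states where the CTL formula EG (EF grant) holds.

EF grant: least fixpoint, start Z0 = {Init, Retry, Send, Idle}, add states with some successor in Z. Already a fixed point.
Sat(EF grant) = {Init, Retry, Send, Idle}
EG (EF grant): greatest fixpoint, start Z0 = {Init, Retry, Send, Idle}, keep only states in Sat with some successor in Z. Already a fixed point.
Sat(EG (EF grant)) = {Init, Retry, Send, Idle}

{Init, Retry, Send, Idle}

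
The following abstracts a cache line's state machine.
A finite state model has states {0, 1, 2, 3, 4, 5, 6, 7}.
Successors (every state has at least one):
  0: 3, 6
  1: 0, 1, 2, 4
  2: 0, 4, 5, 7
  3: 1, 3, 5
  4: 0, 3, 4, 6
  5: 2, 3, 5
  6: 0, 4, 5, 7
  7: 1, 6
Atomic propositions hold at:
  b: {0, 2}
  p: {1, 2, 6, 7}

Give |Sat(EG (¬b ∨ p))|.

Sat(¬b) = {1, 3, 4, 5, 6, 7}
Sat(¬b ∨ p) = {1, 2, 3, 4, 5, 6, 7}
EG (¬b ∨ p): greatest fixpoint, start Z0 = {1, 2, 3, 4, 5, 6, 7}, keep only states in Sat with some successor in Z. Already a fixed point.
Sat(EG (¬b ∨ p)) = {1, 2, 3, 4, 5, 6, 7}
|Sat(EG (¬b ∨ p))| = |{1, 2, 3, 4, 5, 6, 7}| = 7.

7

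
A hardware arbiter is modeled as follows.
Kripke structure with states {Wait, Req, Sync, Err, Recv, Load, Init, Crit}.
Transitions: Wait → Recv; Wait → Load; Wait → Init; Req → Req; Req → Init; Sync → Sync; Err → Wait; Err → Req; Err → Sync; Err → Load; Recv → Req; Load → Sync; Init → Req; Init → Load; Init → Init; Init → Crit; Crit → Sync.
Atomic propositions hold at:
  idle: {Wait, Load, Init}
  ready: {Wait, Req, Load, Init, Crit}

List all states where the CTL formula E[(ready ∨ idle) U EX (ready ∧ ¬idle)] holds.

Sat(ready ∨ idle) = {Wait, Req, Load, Init, Crit}
Sat(¬idle) = {Req, Sync, Err, Recv, Crit}
Sat(ready ∧ ¬idle) = {Req, Crit}
Sat(EX (ready ∧ ¬idle)) = {s : some successor in {Req, Crit}} = {Req, Err, Recv, Init}
E[(ready ∨ idle) U EX (ready ∧ ¬idle)]: least fixpoint, start Z0 = Sat(EX (ready ∧ ¬idle)) = {Req, Err, Recv, Init}, add states in Sat(ready ∨ idle) with some successor in Z. Z1 = {Wait, Req, Err, Recv, Init}; fixed.
Sat(E[(ready ∨ idle) U EX (ready ∧ ¬idle)]) = {Wait, Req, Err, Recv, Init}

{Wait, Req, Err, Recv, Init}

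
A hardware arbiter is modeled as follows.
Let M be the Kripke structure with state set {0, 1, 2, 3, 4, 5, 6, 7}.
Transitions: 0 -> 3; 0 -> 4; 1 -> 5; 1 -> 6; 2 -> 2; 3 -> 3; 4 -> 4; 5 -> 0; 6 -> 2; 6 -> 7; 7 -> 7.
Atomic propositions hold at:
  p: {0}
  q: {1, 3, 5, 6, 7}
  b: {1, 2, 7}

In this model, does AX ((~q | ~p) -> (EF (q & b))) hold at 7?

Yes

Sat(~q) = {0, 2, 4}
Sat(~p) = {1, 2, 3, 4, 5, 6, 7}
Sat(~q | ~p) = {0, 1, 2, 3, 4, 5, 6, 7}
Sat(q & b) = {1, 7}
EF (q & b): least fixpoint, start Z0 = {1, 7}, add states with some successor in Z. Z1 = {1, 6, 7}; fixed.
Sat(EF (q & b)) = {1, 6, 7}
Sat((~q | ~p) -> (EF (q & b))) = {1, 6, 7}
Sat(AX ((~q | ~p) -> (EF (q & b)))) = {s : every successor in {1, 6, 7}} = {7}
7 ∈ Sat(AX ((~q | ~p) -> (EF (q & b)))) = {7}, so the formula holds at 7.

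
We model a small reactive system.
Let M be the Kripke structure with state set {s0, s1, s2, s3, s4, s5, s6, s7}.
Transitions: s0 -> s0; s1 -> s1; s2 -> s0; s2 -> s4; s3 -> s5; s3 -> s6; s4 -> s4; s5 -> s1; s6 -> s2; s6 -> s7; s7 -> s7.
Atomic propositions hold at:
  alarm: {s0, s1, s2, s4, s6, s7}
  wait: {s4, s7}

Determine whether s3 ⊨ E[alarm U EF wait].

Yes

EF wait: least fixpoint, start Z0 = {s4, s7}, add states with some successor in Z. Z1 = {s2, s4, s6, s7}; Z2 = {s2, s3, s4, s6, s7}; fixed.
Sat(EF wait) = {s2, s3, s4, s6, s7}
E[alarm U EF wait]: least fixpoint, start Z0 = Sat(EF wait) = {s2, s3, s4, s6, s7}, add states in Sat(alarm) with some successor in Z. Already a fixed point.
Sat(E[alarm U EF wait]) = {s2, s3, s4, s6, s7}
s3 ∈ Sat(E[alarm U EF wait]) = {s2, s3, s4, s6, s7}, so the formula holds at s3.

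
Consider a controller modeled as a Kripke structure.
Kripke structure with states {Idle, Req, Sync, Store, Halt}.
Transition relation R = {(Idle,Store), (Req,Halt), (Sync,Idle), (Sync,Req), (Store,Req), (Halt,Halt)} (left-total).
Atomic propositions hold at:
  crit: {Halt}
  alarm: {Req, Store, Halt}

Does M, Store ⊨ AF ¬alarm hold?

No

Sat(¬alarm) = {Idle, Sync}
AF ¬alarm: least fixpoint, start Z0 = {Idle, Sync}, add states with every successor in Z. Already a fixed point.
Sat(AF ¬alarm) = {Idle, Sync}
Store ∉ Sat(AF ¬alarm) = {Idle, Sync}, so the formula does not hold at Store.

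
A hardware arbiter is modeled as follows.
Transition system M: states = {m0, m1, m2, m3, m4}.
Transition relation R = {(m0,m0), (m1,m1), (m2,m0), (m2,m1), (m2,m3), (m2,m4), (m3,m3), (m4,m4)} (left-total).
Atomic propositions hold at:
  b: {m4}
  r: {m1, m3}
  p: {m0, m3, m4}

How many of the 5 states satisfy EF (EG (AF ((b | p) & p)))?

Sat(b | p) = {m0, m3, m4}
Sat((b | p) & p) = {m0, m3, m4}
AF ((b | p) & p): least fixpoint, start Z0 = {m0, m3, m4}, add states with every successor in Z. Already a fixed point.
Sat(AF ((b | p) & p)) = {m0, m3, m4}
EG (AF ((b | p) & p)): greatest fixpoint, start Z0 = {m0, m3, m4}, keep only states in Sat with some successor in Z. Already a fixed point.
Sat(EG (AF ((b | p) & p))) = {m0, m3, m4}
EF (EG (AF ((b | p) & p))): least fixpoint, start Z0 = {m0, m3, m4}, add states with some successor in Z. Z1 = {m0, m2, m3, m4}; fixed.
Sat(EF (EG (AF ((b | p) & p)))) = {m0, m2, m3, m4}
|Sat(EF (EG (AF ((b | p) & p))))| = |{m0, m2, m3, m4}| = 4.

4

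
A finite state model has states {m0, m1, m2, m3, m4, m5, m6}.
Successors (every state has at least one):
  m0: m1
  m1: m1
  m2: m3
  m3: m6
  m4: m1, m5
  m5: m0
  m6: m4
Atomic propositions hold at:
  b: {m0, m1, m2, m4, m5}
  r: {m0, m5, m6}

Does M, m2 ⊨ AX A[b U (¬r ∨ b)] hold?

Yes

Sat(¬r) = {m1, m2, m3, m4}
Sat(¬r ∨ b) = {m0, m1, m2, m3, m4, m5}
A[b U (¬r ∨ b)]: least fixpoint, start Z0 = Sat((¬r ∨ b)) = {m0, m1, m2, m3, m4, m5}, add states in Sat(b) with every successor in Z. Already a fixed point.
Sat(A[b U (¬r ∨ b)]) = {m0, m1, m2, m3, m4, m5}
Sat(AX A[b U (¬r ∨ b)]) = {s : every successor in {m0, m1, m2, m3, m4, m5}} = {m0, m1, m2, m4, m5, m6}
m2 ∈ Sat(AX A[b U (¬r ∨ b)]) = {m0, m1, m2, m4, m5, m6}, so the formula holds at m2.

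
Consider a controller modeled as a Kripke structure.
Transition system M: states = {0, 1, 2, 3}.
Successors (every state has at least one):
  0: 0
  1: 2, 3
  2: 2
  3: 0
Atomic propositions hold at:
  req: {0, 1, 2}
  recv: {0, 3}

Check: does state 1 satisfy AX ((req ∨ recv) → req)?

No

Sat(req ∨ recv) = {0, 1, 2, 3}
Sat((req ∨ recv) → req) = {0, 1, 2}
Sat(AX ((req ∨ recv) → req)) = {s : every successor in {0, 1, 2}} = {0, 2, 3}
1 ∉ Sat(AX ((req ∨ recv) → req)) = {0, 2, 3}, so the formula does not hold at 1.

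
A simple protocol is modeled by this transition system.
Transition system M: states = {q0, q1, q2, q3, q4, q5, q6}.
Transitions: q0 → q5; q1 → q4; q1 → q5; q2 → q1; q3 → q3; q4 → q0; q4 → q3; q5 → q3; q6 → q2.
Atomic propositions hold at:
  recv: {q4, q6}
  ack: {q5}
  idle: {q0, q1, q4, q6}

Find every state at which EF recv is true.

{q1, q2, q4, q6}

EF recv: least fixpoint, start Z0 = {q4, q6}, add states with some successor in Z. Z1 = {q1, q4, q6}; Z2 = {q1, q2, q4, q6}; fixed.
Sat(EF recv) = {q1, q2, q4, q6}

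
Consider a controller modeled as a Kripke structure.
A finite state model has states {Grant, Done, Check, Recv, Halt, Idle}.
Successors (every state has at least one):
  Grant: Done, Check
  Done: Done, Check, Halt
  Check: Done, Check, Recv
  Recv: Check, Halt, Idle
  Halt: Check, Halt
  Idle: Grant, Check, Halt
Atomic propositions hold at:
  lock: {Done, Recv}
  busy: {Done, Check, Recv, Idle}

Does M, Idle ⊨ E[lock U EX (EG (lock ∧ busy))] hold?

No

Sat(lock ∧ busy) = {Done, Recv}
EG (lock ∧ busy): greatest fixpoint, start Z0 = {Done, Recv}, keep only states in Sat with some successor in Z. Z1 = {Done}; fixed.
Sat(EG (lock ∧ busy)) = {Done}
Sat(EX (EG (lock ∧ busy))) = {s : some successor in {Done}} = {Grant, Done, Check}
E[lock U EX (EG (lock ∧ busy))]: least fixpoint, start Z0 = Sat(EX (EG (lock ∧ busy))) = {Grant, Done, Check}, add states in Sat(lock) with some successor in Z. Z1 = {Grant, Done, Check, Recv}; fixed.
Sat(E[lock U EX (EG (lock ∧ busy))]) = {Grant, Done, Check, Recv}
Idle ∉ Sat(E[lock U EX (EG (lock ∧ busy))]) = {Grant, Done, Check, Recv}, so the formula does not hold at Idle.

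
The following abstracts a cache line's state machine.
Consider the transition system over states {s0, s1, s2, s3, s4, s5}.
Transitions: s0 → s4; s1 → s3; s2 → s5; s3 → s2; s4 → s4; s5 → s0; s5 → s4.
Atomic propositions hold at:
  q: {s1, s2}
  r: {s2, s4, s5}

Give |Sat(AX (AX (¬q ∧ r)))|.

4

Sat(¬q) = {s0, s3, s4, s5}
Sat(¬q ∧ r) = {s4, s5}
Sat(AX (¬q ∧ r)) = {s : every successor in {s4, s5}} = {s0, s2, s4}
Sat(AX (AX (¬q ∧ r))) = {s : every successor in {s0, s2, s4}} = {s0, s3, s4, s5}
|Sat(AX (AX (¬q ∧ r)))| = |{s0, s3, s4, s5}| = 4.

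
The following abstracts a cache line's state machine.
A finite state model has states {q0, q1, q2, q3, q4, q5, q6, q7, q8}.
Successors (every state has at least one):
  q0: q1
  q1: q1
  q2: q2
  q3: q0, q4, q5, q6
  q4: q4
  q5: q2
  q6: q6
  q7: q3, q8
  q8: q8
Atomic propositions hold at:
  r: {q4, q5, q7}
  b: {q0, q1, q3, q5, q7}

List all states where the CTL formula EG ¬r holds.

{q0, q1, q2, q3, q6, q8}

Sat(¬r) = {q0, q1, q2, q3, q6, q8}
EG ¬r: greatest fixpoint, start Z0 = {q0, q1, q2, q3, q6, q8}, keep only states in Sat with some successor in Z. Already a fixed point.
Sat(EG ¬r) = {q0, q1, q2, q3, q6, q8}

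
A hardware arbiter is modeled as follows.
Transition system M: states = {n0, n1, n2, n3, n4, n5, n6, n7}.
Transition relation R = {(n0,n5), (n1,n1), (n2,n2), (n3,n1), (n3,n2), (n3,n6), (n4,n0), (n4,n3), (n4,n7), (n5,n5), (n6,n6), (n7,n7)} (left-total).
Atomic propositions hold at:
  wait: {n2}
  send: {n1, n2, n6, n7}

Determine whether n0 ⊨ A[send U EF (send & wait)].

Sat(send & wait) = {n2}
EF (send & wait): least fixpoint, start Z0 = {n2}, add states with some successor in Z. Z1 = {n2, n3}; Z2 = {n2, n3, n4}; fixed.
Sat(EF (send & wait)) = {n2, n3, n4}
A[send U EF (send & wait)]: least fixpoint, start Z0 = Sat(EF (send & wait)) = {n2, n3, n4}, add states in Sat(send) with every successor in Z. Already a fixed point.
Sat(A[send U EF (send & wait)]) = {n2, n3, n4}
n0 ∉ Sat(A[send U EF (send & wait)]) = {n2, n3, n4}, so the formula does not hold at n0.

No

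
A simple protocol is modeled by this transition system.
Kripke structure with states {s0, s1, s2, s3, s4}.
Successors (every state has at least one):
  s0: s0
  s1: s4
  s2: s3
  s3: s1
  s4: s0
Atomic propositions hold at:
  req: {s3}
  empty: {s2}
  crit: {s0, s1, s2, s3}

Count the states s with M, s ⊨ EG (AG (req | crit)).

Sat(req | crit) = {s0, s1, s2, s3}
AG (req | crit): greatest fixpoint, start Z0 = {s0, s1, s2, s3}, keep only states in Sat with every successor in Z. Z1 = {s0, s2, s3}; Z2 = {s0, s2}; Z3 = {s0}; fixed.
Sat(AG (req | crit)) = {s0}
EG (AG (req | crit)): greatest fixpoint, start Z0 = {s0}, keep only states in Sat with some successor in Z. Already a fixed point.
Sat(EG (AG (req | crit))) = {s0}
|Sat(EG (AG (req | crit)))| = |{s0}| = 1.

1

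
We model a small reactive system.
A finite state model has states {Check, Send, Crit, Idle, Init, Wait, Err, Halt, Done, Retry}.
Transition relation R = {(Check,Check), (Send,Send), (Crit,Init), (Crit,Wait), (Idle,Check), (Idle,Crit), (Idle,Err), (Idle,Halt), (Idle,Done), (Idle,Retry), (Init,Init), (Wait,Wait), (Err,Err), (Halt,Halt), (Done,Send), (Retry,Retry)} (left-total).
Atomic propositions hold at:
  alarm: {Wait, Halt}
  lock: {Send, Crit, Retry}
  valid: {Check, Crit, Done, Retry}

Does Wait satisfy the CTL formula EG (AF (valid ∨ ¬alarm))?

No

Sat(¬alarm) = {Check, Send, Crit, Idle, Init, Err, Done, Retry}
Sat(valid ∨ ¬alarm) = {Check, Send, Crit, Idle, Init, Err, Done, Retry}
AF (valid ∨ ¬alarm): least fixpoint, start Z0 = {Check, Send, Crit, Idle, Init, Err, Done, Retry}, add states with every successor in Z. Already a fixed point.
Sat(AF (valid ∨ ¬alarm)) = {Check, Send, Crit, Idle, Init, Err, Done, Retry}
EG (AF (valid ∨ ¬alarm)): greatest fixpoint, start Z0 = {Check, Send, Crit, Idle, Init, Err, Done, Retry}, keep only states in Sat with some successor in Z. Already a fixed point.
Sat(EG (AF (valid ∨ ¬alarm))) = {Check, Send, Crit, Idle, Init, Err, Done, Retry}
Wait ∉ Sat(EG (AF (valid ∨ ¬alarm))) = {Check, Send, Crit, Idle, Init, Err, Done, Retry}, so the formula does not hold at Wait.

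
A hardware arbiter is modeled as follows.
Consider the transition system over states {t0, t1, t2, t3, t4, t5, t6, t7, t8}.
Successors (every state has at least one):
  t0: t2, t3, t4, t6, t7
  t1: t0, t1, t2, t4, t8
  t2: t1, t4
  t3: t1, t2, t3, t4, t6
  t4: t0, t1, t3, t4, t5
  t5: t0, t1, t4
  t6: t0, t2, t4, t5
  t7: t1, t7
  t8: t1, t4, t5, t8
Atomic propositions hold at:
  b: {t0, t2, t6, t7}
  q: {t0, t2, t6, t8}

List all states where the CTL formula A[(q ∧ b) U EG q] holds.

{t0, t6, t8}

Sat(q ∧ b) = {t0, t2, t6}
EG q: greatest fixpoint, start Z0 = {t0, t2, t6, t8}, keep only states in Sat with some successor in Z. Z1 = {t0, t6, t8}; fixed.
Sat(EG q) = {t0, t6, t8}
A[(q ∧ b) U EG q]: least fixpoint, start Z0 = Sat(EG q) = {t0, t6, t8}, add states in Sat(q ∧ b) with every successor in Z. Already a fixed point.
Sat(A[(q ∧ b) U EG q]) = {t0, t6, t8}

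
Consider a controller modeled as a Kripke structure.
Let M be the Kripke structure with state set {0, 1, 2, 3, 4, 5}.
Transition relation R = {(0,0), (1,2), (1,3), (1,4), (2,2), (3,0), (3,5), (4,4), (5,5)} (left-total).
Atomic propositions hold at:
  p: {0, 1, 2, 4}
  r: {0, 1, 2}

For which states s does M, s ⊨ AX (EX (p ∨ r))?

Sat(p ∨ r) = {0, 1, 2, 4}
Sat(EX (p ∨ r)) = {s : some successor in {0, 1, 2, 4}} = {0, 1, 2, 3, 4}
Sat(AX (EX (p ∨ r))) = {s : every successor in {0, 1, 2, 3, 4}} = {0, 1, 2, 4}

{0, 1, 2, 4}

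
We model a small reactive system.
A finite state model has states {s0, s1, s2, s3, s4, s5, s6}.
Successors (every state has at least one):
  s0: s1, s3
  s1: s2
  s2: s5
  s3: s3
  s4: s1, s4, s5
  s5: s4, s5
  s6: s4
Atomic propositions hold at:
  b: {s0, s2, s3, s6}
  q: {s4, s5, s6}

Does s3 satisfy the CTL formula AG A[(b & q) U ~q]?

Yes

Sat(b & q) = {s6}
Sat(~q) = {s0, s1, s2, s3}
A[(b & q) U ~q]: least fixpoint, start Z0 = Sat(~q) = {s0, s1, s2, s3}, add states in Sat(b & q) with every successor in Z. Already a fixed point.
Sat(A[(b & q) U ~q]) = {s0, s1, s2, s3}
AG A[(b & q) U ~q]: greatest fixpoint, start Z0 = {s0, s1, s2, s3}, keep only states in Sat with every successor in Z. Z1 = {s0, s1, s3}; Z2 = {s0, s3}; Z3 = {s3}; fixed.
Sat(AG A[(b & q) U ~q]) = {s3}
s3 ∈ Sat(AG A[(b & q) U ~q]) = {s3}, so the formula holds at s3.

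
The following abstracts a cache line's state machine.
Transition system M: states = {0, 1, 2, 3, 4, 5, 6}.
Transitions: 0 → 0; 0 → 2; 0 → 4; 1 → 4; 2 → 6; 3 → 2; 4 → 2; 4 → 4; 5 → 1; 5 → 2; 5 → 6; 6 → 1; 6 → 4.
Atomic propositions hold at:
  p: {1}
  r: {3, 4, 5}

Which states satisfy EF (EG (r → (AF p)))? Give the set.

{0}

AF p: least fixpoint, start Z0 = {1}, add states with every successor in Z. Already a fixed point.
Sat(AF p) = {1}
Sat(r → (AF p)) = {0, 1, 2, 6}
EG (r → (AF p)): greatest fixpoint, start Z0 = {0, 1, 2, 6}, keep only states in Sat with some successor in Z. Z1 = {0, 2, 6}; Z2 = {0, 2}; Z3 = {0}; fixed.
Sat(EG (r → (AF p))) = {0}
EF (EG (r → (AF p))): least fixpoint, start Z0 = {0}, add states with some successor in Z. Already a fixed point.
Sat(EF (EG (r → (AF p)))) = {0}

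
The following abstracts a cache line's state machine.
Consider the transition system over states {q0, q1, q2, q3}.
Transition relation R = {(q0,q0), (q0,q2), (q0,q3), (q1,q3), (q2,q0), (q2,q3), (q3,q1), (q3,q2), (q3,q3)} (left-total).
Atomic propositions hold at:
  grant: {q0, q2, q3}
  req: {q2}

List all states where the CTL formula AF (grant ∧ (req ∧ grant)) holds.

{q2}

Sat(req ∧ grant) = {q2}
Sat(grant ∧ (req ∧ grant)) = {q2}
AF (grant ∧ (req ∧ grant)): least fixpoint, start Z0 = {q2}, add states with every successor in Z. Already a fixed point.
Sat(AF (grant ∧ (req ∧ grant))) = {q2}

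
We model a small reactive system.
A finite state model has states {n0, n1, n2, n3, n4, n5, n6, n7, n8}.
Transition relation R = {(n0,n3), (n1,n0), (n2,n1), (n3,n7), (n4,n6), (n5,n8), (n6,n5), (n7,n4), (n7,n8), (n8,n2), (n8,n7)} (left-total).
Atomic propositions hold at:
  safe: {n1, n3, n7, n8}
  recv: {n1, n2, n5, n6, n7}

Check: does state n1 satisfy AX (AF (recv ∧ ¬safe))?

Sat(¬safe) = {n0, n2, n4, n5, n6}
Sat(recv ∧ ¬safe) = {n2, n5, n6}
AF (recv ∧ ¬safe): least fixpoint, start Z0 = {n2, n5, n6}, add states with every successor in Z. Z1 = {n2, n4, n5, n6}; fixed.
Sat(AF (recv ∧ ¬safe)) = {n2, n4, n5, n6}
Sat(AX (AF (recv ∧ ¬safe))) = {s : every successor in {n2, n4, n5, n6}} = {n4, n6}
n1 ∉ Sat(AX (AF (recv ∧ ¬safe))) = {n4, n6}, so the formula does not hold at n1.

No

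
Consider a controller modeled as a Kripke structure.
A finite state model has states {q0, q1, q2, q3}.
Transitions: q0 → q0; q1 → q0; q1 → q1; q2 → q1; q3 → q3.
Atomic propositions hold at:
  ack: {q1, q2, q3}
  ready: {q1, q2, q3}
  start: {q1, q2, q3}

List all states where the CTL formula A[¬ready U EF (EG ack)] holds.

{q1, q2, q3}

Sat(¬ready) = {q0}
EG ack: greatest fixpoint, start Z0 = {q1, q2, q3}, keep only states in Sat with some successor in Z. Already a fixed point.
Sat(EG ack) = {q1, q2, q3}
EF (EG ack): least fixpoint, start Z0 = {q1, q2, q3}, add states with some successor in Z. Already a fixed point.
Sat(EF (EG ack)) = {q1, q2, q3}
A[¬ready U EF (EG ack)]: least fixpoint, start Z0 = Sat(EF (EG ack)) = {q1, q2, q3}, add states in Sat(¬ready) with every successor in Z. Already a fixed point.
Sat(A[¬ready U EF (EG ack)]) = {q1, q2, q3}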